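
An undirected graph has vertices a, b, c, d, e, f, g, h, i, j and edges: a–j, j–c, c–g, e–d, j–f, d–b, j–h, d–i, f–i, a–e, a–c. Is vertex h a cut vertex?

No

Deleting h leaves 1 component (was 1), so h is not a cut vertex.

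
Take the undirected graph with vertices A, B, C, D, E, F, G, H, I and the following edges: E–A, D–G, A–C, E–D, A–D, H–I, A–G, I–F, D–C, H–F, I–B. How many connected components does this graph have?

2

Starting from B we can reach B, F, H, I. That is one component of size 4.
Starting from A we can reach A, C, D, E, G. That is one component of size 5.
Total: 2 components.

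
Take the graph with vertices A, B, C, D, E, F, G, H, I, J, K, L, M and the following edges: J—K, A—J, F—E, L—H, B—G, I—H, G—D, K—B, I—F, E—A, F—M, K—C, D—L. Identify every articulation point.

Removing F increases the component count from 1 to 2, so F is a cut vertex.
Removing K increases the component count from 1 to 2, so K is a cut vertex.
By contrast removing M leaves 1 component; it is not a cut vertex. No other vertex is a cut vertex either.

F, K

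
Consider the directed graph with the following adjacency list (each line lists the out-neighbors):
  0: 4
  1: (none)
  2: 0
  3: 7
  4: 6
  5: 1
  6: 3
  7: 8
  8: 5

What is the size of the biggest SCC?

{5} is an SCC by itself.
{6} is an SCC by itself.
{7} is an SCC by itself.
{3} is an SCC by itself.
{0} is an SCC by itself.
(and 4 more singleton SCCs)
The largest has 1 vertex.

1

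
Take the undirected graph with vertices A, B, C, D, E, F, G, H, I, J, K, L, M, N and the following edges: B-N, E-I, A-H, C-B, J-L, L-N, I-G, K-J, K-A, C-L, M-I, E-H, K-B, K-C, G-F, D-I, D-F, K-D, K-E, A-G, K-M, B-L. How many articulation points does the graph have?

1

Removing K increases the component count from 1 to 2, so K is a cut vertex.
By contrast removing N leaves 1 component; it is not a cut vertex. No other vertex is a cut vertex either.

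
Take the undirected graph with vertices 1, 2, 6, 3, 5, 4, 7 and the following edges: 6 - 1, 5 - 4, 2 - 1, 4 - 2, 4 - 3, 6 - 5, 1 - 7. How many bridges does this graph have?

The edges on the cycle 6-5-4-2-1-6 are not bridges since each lies on that cycle.
But removing 1 - 7 disconnects 1 from 7; removing 4 - 3 disconnects 4 from 3 — these are bridges.
That makes 2 bridges.

2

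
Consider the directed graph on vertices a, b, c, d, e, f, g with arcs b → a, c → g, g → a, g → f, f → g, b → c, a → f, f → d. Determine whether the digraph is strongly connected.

No

There is no directed path from f to b, so the graph is not strongly connected.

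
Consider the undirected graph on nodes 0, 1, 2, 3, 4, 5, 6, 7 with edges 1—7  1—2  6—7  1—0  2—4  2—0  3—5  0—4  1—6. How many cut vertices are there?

1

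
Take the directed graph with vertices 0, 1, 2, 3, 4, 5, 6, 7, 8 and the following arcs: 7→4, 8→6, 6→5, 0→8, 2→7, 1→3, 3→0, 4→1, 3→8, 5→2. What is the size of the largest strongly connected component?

9

{0, 1, 2, 3, 4, 5, 6, 7, 8} are all mutually reachable — one SCC of size 9.
The largest has 9 vertices.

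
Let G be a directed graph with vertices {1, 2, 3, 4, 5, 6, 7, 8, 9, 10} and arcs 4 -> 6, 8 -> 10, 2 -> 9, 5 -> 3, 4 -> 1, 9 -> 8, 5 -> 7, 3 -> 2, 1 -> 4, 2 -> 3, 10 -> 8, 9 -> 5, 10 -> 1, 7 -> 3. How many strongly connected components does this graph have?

{2, 3, 5, 7, 9} are all mutually reachable — one SCC of size 5.
{1, 4} are all mutually reachable — one SCC of size 2.
{8, 10} are all mutually reachable — one SCC of size 2.
{6} is an SCC by itself.
That gives 4 strongly connected components.

4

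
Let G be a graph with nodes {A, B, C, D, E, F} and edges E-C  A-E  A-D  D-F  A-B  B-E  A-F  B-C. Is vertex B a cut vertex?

No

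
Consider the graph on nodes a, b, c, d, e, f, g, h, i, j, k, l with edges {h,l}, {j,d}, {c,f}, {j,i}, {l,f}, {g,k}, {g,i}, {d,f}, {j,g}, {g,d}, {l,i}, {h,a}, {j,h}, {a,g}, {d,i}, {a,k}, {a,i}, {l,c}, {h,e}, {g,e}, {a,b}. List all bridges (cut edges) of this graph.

a-b

The edges on the cycle j-h-a-g-d-j are not bridges since each lies on that cycle.
But removing a—b disconnects a from b — this is a bridge.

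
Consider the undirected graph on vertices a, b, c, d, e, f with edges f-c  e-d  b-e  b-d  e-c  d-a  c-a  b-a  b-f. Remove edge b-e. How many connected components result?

1

b and e are still connected via b-d-e, so the component count stays at 1.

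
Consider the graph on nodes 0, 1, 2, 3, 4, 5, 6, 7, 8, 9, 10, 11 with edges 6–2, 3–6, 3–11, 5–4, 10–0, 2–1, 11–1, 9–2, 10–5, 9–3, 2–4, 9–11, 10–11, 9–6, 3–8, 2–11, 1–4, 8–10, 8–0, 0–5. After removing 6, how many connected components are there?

2

With 6 gone, the remaining components are: {7}; {0, 1, 2, 3, 4, 5, 8, 9, 10, 11}.
That is 2 components.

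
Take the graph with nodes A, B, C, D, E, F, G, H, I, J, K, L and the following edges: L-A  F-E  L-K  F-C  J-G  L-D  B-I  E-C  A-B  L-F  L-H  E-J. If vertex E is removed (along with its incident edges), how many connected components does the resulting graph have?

With E gone, the remaining components are: {G, J}; {A, B, C, D, F, H, I, K, L}.
That is 2 components.

2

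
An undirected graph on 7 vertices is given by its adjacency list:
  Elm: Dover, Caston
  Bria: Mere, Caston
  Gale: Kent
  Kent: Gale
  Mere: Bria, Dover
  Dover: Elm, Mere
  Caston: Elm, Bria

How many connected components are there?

Starting from Gale we can reach Gale, Kent. That is one component of size 2.
Starting from Elm we can reach Elm, Bria, Mere, Dover, Caston. That is one component of size 5.
Total: 2 components.

2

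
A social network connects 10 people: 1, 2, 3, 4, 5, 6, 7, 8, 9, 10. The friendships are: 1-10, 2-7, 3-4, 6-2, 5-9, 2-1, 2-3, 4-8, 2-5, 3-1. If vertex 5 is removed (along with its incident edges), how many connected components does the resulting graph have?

2

With 5 gone, the remaining components are: {9}; {1, 2, 3, 4, 6, 7, 8, 10}.
That is 2 components.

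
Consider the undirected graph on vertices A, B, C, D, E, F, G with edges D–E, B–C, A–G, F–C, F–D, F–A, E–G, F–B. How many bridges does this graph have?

0

The edges on the cycle F-B-C-F are not bridges since each lies on that cycle.
Every edge lies on some cycle, so there are no bridges.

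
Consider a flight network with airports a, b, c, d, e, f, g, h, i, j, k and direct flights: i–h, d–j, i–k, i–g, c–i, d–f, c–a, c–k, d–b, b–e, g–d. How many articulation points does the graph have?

Removing b increases the component count from 1 to 2, so b is a cut vertex.
Removing c increases the component count from 1 to 2, so c is a cut vertex.
Removing d increases the component count from 1 to 4, so d is a cut vertex.
Likewise g, i are cut vertices.
By contrast removing a leaves 1 component; it is not a cut vertex. No other vertex is a cut vertex either.

5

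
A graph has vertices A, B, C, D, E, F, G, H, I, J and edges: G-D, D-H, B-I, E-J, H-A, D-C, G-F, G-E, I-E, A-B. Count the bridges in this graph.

The edges on the cycle G-D-H-A-B-I-E-G are not bridges since each lies on that cycle.
But removing E-J disconnects E from J; removing D-C disconnects D from C; removing G-F disconnects G from F — these are bridges.
That makes 3 bridges.

3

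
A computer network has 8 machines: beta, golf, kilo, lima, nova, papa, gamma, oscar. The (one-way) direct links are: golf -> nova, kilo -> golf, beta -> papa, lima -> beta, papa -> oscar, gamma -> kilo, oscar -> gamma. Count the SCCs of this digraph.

{lima} is an SCC by itself.
{gamma} is an SCC by itself.
{nova} is an SCC by itself.
{papa} is an SCC by itself.
{beta} is an SCC by itself.
(and 3 more singleton SCCs)
That gives 8 strongly connected components.

8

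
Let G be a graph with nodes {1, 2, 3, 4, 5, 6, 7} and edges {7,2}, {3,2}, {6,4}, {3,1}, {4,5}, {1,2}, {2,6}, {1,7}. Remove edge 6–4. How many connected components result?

Before removal there is 1 component.
6–4 is a bridge — removing it separates 6's side from 4's side.
After removal: 2 components.

2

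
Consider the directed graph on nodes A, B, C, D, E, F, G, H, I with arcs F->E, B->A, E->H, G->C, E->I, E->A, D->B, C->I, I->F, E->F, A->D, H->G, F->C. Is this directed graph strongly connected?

No

There is no directed path from B to I, so the graph is not strongly connected.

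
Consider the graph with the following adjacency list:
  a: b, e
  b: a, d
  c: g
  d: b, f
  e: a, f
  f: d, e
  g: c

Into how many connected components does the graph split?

2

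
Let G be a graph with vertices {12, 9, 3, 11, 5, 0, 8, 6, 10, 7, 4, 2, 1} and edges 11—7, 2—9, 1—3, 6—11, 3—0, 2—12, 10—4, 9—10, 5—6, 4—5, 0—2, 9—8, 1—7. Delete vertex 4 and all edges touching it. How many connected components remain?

1

With 4 gone, the remaining components are: {0, 1, 2, 3, 5, 6, 7, 8, 9, 10, 11, 12}.
That is 1 component.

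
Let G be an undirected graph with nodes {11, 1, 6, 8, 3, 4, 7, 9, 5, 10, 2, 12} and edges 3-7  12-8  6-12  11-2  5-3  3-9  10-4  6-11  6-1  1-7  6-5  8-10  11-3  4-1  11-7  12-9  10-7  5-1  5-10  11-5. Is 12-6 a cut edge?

After removing 12-6, the path 12-8-10-5-6 still connects them, so the edge is not a bridge.

No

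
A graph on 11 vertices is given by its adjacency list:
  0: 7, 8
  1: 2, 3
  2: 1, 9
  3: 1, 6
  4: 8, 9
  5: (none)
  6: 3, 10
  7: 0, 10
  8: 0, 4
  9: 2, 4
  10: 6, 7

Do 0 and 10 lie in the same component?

From 0 we can reach 0, 1, 2, 3, 4, 6, 7, 8, 9, 10, which includes 10.

Yes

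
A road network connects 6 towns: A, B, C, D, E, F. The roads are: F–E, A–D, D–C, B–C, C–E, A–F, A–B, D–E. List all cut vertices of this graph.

none

Removing F, for instance, still leaves 1 component. No single vertex removal increases the component count — the graph has no articulation points.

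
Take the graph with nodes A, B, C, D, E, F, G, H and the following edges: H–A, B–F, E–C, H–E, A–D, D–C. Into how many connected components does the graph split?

G is isolated — a component by itself.
Starting from B we can reach B, F. That is one component of size 2.
Starting from A we can reach A, C, D, E, H. That is one component of size 5.
Total: 3 components.

3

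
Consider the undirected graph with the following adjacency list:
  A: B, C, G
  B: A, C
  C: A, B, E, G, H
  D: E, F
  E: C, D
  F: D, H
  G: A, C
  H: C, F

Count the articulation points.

Removing C increases the component count from 1 to 2, so C is a cut vertex.
By contrast removing D leaves 1 component; it is not a cut vertex. No other vertex is a cut vertex either.

1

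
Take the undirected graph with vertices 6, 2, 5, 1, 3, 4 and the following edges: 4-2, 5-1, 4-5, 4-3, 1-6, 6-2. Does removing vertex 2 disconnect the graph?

Deleting 2 leaves 1 component (was 1) (its neighbors 4, 6 remain connected to each other), so 2 is not a cut vertex.

No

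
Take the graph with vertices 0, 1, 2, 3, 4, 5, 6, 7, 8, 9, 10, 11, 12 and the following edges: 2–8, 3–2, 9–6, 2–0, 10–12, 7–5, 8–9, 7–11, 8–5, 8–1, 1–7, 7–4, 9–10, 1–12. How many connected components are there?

Starting from 0 we can reach 0, 1, 2, 3, 4, 5, 6, 7, 8, 9, 10, 11, 12. That is one component of size 13.
Total: 1 component.

1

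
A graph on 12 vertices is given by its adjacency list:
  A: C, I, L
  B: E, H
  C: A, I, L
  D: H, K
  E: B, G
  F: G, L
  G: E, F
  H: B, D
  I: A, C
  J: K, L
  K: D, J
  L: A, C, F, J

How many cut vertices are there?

Removing L increases the component count from 1 to 2, so L is a cut vertex.
By contrast removing G leaves 1 component; it is not a cut vertex. No other vertex is a cut vertex either.

1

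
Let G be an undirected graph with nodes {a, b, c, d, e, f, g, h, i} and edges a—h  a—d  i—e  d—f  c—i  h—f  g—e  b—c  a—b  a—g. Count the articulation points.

1

Removing a increases the component count from 1 to 2, so a is a cut vertex.
By contrast removing f leaves 1 component; it is not a cut vertex. No other vertex is a cut vertex either.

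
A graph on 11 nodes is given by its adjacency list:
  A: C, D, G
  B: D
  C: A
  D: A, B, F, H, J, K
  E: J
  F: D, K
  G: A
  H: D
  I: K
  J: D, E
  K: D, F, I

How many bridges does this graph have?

8

The edges on the cycle D-F-K-D are not bridges since each lies on that cycle.
But removing D-J disconnects D from J; removing D-A disconnects D from A; removing C-A disconnects C from A; removing G-A disconnects G from A — these are bridges.
In total 8 edges are bridges.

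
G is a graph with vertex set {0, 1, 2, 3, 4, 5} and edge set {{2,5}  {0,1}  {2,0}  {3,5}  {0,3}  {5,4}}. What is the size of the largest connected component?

6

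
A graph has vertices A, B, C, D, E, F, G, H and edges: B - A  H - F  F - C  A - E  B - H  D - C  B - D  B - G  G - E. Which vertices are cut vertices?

Removing B increases the component count from 1 to 2, so B is a cut vertex.
By contrast removing A leaves 1 component; it is not a cut vertex. No other vertex is a cut vertex either.

B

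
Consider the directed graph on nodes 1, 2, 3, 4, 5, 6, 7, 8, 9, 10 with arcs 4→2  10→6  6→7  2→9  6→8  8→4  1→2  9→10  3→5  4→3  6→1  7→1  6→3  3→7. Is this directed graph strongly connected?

There is no directed path from 5 to 2, so the graph is not strongly connected.

No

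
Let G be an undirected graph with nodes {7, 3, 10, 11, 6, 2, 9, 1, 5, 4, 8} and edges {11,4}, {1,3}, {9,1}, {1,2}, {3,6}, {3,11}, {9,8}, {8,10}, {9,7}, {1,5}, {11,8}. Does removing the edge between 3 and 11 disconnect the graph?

No

After removing 3—11, the path 3-1-9-8-11 still connects them, so the edge is not a bridge.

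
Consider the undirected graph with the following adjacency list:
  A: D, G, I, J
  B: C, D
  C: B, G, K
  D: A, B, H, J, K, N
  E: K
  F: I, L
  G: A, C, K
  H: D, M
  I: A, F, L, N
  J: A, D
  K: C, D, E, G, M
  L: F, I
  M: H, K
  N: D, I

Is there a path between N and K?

From N we can reach A, B, C, D, E, F, G, H, I, J, K, L, M, N, which includes K.

Yes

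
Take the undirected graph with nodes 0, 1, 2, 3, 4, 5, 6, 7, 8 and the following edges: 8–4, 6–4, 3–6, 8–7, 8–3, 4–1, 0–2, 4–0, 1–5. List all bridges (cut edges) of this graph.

The edges on the cycle 8-3-6-4-8 are not bridges since each lies on that cycle.
But removing 4–0 disconnects 4 from 0; removing 0–2 disconnects 0 from 2; removing 4–1 disconnects 4 from 1; removing 8–7 disconnects 8 from 7 — these are bridges.
In total 5 edges are bridges.

0-2, 0-4, 1-4, 1-5, 7-8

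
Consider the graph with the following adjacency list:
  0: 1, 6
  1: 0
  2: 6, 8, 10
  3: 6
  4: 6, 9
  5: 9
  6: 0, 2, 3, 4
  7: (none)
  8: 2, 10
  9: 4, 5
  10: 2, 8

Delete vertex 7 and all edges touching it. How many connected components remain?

With 7 gone, the remaining components are: {0, 1, 2, 3, 4, 5, 6, 8, 9, 10}.
That is 1 component.

1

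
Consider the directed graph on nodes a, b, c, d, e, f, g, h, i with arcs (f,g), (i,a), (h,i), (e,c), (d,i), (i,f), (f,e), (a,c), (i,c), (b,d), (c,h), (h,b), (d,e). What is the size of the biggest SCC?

{a, b, c, d, e, f, h, i} are all mutually reachable — one SCC of size 8.
{g} is an SCC by itself.
The largest has 8 vertices.

8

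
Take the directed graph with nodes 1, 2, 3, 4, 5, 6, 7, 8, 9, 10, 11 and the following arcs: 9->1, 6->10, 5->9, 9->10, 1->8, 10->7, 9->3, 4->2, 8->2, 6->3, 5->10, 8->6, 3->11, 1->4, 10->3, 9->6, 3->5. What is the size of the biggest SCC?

{1, 3, 5, 6, 8, 9, 10} are all mutually reachable — one SCC of size 7.
{4} is an SCC by itself.
{2} is an SCC by itself.
{7} is an SCC by itself.
{11} is an SCC by itself.
The largest has 7 vertices.

7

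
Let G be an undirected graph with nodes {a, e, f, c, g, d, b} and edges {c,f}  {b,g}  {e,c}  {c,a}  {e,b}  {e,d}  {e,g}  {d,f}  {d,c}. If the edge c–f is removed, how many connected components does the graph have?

1

c and f are still connected via c-d-f, so the component count stays at 1.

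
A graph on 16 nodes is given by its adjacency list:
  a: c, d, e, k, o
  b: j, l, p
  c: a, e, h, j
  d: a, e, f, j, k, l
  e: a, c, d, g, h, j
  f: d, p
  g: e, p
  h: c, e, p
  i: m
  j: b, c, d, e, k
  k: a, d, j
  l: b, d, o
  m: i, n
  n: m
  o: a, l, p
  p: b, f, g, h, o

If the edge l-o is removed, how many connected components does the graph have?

2

l and o are still connected via l-d-a-o, so the component count stays at 2.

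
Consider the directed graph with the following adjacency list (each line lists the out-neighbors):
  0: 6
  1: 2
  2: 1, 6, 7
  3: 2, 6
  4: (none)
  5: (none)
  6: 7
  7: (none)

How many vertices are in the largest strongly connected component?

2

{1, 2} are all mutually reachable — one SCC of size 2.
{0} is an SCC by itself.
{6} is an SCC by itself.
{4} is an SCC by itself.
{7} is an SCC by itself.
(and 2 more singleton SCCs)
The largest has 2 vertices.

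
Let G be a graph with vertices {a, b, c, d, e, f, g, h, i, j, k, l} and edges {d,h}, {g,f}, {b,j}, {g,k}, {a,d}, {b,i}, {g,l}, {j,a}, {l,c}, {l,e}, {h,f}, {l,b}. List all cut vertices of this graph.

b, g, l

Removing b increases the component count from 1 to 2, so b is a cut vertex.
Removing g increases the component count from 1 to 2, so g is a cut vertex.
Removing l increases the component count from 1 to 3, so l is a cut vertex.
By contrast removing i leaves 1 component; it is not a cut vertex. No other vertex is a cut vertex either.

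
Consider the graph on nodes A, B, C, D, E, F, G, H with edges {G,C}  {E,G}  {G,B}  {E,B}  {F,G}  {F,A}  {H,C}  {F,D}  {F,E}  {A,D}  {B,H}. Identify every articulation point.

F

Removing F increases the component count from 1 to 2, so F is a cut vertex.
By contrast removing G leaves 1 component; it is not a cut vertex. No other vertex is a cut vertex either.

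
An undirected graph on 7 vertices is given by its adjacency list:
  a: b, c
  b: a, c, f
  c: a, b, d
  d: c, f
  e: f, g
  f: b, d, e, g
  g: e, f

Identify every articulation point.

f

Removing f increases the component count from 1 to 2, so f is a cut vertex.
By contrast removing d leaves 1 component; it is not a cut vertex. No other vertex is a cut vertex either.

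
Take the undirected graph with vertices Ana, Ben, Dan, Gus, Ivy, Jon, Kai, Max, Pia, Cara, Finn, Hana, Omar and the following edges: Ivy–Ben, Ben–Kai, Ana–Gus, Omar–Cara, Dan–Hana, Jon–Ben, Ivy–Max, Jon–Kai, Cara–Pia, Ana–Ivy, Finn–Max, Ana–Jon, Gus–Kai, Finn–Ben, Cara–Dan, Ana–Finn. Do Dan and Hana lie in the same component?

From Dan we can reach Dan, Pia, Cara, Hana, Omar, which includes Hana.

Yes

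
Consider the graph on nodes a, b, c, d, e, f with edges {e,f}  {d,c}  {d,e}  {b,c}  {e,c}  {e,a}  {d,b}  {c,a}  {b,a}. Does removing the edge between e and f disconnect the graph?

Yes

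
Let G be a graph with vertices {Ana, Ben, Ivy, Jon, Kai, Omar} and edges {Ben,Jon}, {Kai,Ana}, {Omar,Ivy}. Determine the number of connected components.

Starting from Ben we can reach Ben, Jon. That is one component of size 2.
Starting from Ivy we can reach Ivy, Omar. That is one component of size 2.
Starting from Ana we can reach Ana, Kai. That is one component of size 2.
Total: 3 components.

3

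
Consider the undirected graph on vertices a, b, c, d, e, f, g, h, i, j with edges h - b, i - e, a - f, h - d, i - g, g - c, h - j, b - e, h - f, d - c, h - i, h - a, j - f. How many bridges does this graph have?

0

The edges on the cycle h-b-e-i-h are not bridges since each lies on that cycle.
Every edge lies on some cycle, so there are no bridges.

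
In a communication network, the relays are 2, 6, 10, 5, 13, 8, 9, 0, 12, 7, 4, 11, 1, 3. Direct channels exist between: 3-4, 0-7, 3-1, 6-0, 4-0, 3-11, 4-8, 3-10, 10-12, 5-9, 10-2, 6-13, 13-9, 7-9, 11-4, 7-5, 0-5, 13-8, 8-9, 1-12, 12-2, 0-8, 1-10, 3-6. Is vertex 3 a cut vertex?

Deleting 3 raises the number of components from 1 to 2, so 3 is a cut vertex.

Yes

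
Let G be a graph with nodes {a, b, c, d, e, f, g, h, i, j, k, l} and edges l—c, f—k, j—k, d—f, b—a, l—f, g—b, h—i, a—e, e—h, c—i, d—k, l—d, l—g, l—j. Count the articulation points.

1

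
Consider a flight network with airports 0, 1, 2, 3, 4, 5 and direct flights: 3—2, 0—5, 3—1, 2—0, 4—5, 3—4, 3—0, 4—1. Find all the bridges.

The edges on the cycle 3-4-1-3 are not bridges since each lies on that cycle.
Every edge lies on some cycle, so there are no bridges.

none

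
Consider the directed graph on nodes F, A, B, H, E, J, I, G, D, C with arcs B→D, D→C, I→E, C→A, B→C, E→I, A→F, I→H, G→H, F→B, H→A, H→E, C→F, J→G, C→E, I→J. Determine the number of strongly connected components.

1

{A, B, C, D, E, F, G, H, I, J} are all mutually reachable — one SCC of size 10.
That gives 1 strongly connected component.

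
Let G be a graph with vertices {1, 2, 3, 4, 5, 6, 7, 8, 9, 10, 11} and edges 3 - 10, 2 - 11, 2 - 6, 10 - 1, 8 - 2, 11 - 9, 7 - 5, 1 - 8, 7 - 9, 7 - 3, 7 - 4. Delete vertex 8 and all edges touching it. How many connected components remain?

1

With 8 gone, the remaining components are: {1, 2, 3, 4, 5, 6, 7, 9, 10, 11}.
That is 1 component.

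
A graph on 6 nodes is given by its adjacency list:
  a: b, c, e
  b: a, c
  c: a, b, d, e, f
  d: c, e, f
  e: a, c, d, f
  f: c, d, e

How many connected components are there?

Starting from a we can reach a, b, c, d, e, f. That is one component of size 6.
Total: 1 component.

1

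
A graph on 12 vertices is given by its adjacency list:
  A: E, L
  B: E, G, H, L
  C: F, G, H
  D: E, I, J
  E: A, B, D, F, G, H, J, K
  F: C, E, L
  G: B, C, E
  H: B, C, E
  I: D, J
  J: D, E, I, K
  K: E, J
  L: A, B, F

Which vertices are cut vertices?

E

Removing E increases the component count from 1 to 2, so E is a cut vertex.
By contrast removing K leaves 1 component; it is not a cut vertex. No other vertex is a cut vertex either.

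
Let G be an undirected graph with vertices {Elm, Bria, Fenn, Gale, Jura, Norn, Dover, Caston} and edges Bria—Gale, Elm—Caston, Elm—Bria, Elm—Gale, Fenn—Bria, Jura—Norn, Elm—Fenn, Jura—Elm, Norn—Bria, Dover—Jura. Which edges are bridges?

Caston-Elm, Dover-Jura

The edges on the cycle Jura-Elm-Fenn-Bria-Norn-Jura are not bridges since each lies on that cycle.
But removing Jura—Dover disconnects Jura from Dover; removing Caston—Elm disconnects Caston from Elm — these are bridges.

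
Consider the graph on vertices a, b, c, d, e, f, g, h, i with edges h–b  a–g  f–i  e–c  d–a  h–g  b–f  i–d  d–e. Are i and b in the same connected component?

Yes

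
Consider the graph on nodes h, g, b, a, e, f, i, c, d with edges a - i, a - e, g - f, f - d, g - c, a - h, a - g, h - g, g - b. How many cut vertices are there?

3

Removing a increases the component count from 1 to 3, so a is a cut vertex.
Removing f increases the component count from 1 to 2, so f is a cut vertex.
Removing g increases the component count from 1 to 4, so g is a cut vertex.
By contrast removing h leaves 1 component; it is not a cut vertex. No other vertex is a cut vertex either.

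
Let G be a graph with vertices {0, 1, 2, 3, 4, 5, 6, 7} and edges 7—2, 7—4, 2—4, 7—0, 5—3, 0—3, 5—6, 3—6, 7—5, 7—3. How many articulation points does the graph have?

Removing 7 increases the component count from 2 to 3, so 7 is a cut vertex.
By contrast removing 5 leaves 2 components; it is not a cut vertex. No other vertex is a cut vertex either.

1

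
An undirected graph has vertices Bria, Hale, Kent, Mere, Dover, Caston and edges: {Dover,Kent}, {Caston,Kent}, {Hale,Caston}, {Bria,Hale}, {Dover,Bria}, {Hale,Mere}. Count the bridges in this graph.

1

The edges on the cycle Dover-Bria-Hale-Caston-Kent-Dover are not bridges since each lies on that cycle.
But removing Hale–Mere disconnects Hale from Mere — this is a bridge.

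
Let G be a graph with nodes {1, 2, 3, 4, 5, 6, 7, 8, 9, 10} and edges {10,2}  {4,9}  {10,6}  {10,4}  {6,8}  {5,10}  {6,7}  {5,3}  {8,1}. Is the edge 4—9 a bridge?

Yes

Removing 4—9 leaves no path between 4 and 9: the component count goes from 1 to 2. So it is a bridge.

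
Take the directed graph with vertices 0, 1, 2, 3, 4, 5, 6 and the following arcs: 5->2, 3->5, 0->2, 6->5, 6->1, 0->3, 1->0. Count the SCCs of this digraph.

7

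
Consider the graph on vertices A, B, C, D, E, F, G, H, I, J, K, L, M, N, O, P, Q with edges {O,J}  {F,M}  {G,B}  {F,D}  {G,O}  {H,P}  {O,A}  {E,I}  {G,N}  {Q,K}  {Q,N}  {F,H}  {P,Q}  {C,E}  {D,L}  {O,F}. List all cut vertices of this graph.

D, E, F, G, O, Q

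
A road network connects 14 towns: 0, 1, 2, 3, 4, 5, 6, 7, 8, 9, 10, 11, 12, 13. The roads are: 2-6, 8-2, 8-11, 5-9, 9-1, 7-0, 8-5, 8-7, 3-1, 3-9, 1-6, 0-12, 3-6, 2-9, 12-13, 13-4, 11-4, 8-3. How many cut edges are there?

The edges on the cycle 8-5-9-1-3-8 are not bridges since each lies on that cycle.
Every edge lies on some cycle, so there are no bridges.

0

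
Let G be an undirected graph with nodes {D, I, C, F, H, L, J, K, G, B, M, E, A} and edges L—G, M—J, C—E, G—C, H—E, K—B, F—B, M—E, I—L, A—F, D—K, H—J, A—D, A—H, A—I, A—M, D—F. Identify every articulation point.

A

Removing A increases the component count from 1 to 2, so A is a cut vertex.
By contrast removing J leaves 1 component; it is not a cut vertex. No other vertex is a cut vertex either.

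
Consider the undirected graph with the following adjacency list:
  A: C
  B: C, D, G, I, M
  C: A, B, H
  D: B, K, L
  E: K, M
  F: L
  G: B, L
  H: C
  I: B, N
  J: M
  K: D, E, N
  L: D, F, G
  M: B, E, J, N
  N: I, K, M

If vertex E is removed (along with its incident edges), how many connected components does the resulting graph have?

1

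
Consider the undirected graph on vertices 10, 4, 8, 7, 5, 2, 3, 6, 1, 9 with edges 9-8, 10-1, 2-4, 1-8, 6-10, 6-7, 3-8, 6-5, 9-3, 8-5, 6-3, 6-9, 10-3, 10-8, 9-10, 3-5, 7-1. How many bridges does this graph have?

The edges on the cycle 6-7-1-10-9-6 are not bridges since each lies on that cycle.
But removing 2-4 disconnects 2 from 4 — this is a bridge.

1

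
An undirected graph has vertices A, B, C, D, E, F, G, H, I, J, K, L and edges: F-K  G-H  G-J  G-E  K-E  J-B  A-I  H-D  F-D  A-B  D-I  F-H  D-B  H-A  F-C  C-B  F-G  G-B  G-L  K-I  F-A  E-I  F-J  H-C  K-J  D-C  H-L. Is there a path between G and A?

Yes

From G we can reach A, B, C, D, E, F, G, H, I, J, K, L, which includes A.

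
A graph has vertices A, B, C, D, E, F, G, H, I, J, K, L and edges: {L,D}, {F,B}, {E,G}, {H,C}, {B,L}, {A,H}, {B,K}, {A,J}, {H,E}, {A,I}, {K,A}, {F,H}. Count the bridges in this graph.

The edges on the cycle F-B-K-A-H-F are not bridges since each lies on that cycle.
But removing H–E disconnects H from E; removing L–D disconnects L from D; removing J–A disconnects J from A; removing C–H disconnects C from H — these are bridges.
In total 7 edges are bridges.

7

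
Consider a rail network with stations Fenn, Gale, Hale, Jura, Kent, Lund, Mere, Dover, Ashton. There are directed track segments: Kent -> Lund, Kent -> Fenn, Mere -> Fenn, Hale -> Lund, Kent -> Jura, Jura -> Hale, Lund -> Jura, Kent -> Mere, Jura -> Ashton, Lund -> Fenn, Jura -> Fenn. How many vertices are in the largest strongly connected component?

{Hale, Jura, Lund} are all mutually reachable — one SCC of size 3.
{Fenn} is an SCC by itself.
{Dover} is an SCC by itself.
{Kent} is an SCC by itself.
{Ashton} is an SCC by itself.
(and 2 more singleton SCCs)
The largest has 3 vertices.

3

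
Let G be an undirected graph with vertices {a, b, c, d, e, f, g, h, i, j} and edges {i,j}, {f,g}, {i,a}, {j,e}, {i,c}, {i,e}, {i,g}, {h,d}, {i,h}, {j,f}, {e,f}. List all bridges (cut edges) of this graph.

a-i, c-i, d-h, h-i

The edges on the cycle i-j-e-i are not bridges since each lies on that cycle.
But removing i—c disconnects i from c; removing a—i disconnects a from i; removing d—h disconnects d from h; removing i—h disconnects i from h — these are bridges.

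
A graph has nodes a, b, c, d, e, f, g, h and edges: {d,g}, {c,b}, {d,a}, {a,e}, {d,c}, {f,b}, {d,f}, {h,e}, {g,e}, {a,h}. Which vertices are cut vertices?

Removing d increases the component count from 1 to 2, so d is a cut vertex.
By contrast removing h leaves 1 component; it is not a cut vertex. No other vertex is a cut vertex either.

d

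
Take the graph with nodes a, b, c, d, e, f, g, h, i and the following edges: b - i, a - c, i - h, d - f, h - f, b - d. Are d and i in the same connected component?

Yes

From d we can reach b, d, f, h, i, which includes i.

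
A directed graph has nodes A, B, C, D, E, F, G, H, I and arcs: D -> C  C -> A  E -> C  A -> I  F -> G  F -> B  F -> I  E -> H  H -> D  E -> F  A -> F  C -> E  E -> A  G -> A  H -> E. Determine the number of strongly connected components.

{C, D, E, H} are all mutually reachable — one SCC of size 4.
{A, F, G} are all mutually reachable — one SCC of size 3.
{I} is an SCC by itself.
{B} is an SCC by itself.
That gives 4 strongly connected components.

4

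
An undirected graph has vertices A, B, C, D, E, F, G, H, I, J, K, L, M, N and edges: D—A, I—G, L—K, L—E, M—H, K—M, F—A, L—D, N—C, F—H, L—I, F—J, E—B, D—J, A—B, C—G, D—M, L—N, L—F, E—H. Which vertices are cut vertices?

Removing L increases the component count from 1 to 2, so L is a cut vertex.
By contrast removing K leaves 1 component; it is not a cut vertex. No other vertex is a cut vertex either.

L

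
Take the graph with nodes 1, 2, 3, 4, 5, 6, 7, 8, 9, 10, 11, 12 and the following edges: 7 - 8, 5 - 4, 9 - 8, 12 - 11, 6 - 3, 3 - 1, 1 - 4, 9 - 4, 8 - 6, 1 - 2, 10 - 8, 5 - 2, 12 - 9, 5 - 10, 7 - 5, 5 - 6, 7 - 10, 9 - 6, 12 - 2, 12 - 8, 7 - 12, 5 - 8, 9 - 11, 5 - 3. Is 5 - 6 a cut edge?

No

After removing 5 - 6, the path 5-8-6 still connects them, so the edge is not a bridge.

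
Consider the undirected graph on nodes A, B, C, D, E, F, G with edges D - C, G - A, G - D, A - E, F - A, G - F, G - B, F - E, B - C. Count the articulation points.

Removing G increases the component count from 1 to 2, so G is a cut vertex.
By contrast removing B leaves 1 component; it is not a cut vertex. No other vertex is a cut vertex either.

1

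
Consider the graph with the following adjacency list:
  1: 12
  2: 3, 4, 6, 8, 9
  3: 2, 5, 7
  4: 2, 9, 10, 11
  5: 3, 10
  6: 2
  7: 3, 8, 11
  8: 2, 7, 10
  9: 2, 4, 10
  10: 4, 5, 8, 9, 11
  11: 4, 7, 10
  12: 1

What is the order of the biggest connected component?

10

Starting from 1 we can reach 1, 12. That is one component of size 2.
Starting from 2 we can reach 2, 3, 4, 5, 6, 7, 8, 9, 10, 11. That is one component of size 10.
The largest has 10 vertices.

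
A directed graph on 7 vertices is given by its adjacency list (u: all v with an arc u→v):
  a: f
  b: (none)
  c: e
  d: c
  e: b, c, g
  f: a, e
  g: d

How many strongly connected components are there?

3

{c, d, e, g} are all mutually reachable — one SCC of size 4.
{a, f} are all mutually reachable — one SCC of size 2.
{b} is an SCC by itself.
That gives 3 strongly connected components.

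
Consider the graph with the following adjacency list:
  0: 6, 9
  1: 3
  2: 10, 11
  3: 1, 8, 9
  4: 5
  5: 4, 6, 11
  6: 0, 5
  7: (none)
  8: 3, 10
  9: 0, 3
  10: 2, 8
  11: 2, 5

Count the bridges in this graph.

The edges on the cycle 8-10-2-11-5-6-0-9-3-8 are not bridges since each lies on that cycle.
But removing 4-5 disconnects 4 from 5; removing 3-1 disconnects 3 from 1 — these are bridges.
That makes 2 bridges.

2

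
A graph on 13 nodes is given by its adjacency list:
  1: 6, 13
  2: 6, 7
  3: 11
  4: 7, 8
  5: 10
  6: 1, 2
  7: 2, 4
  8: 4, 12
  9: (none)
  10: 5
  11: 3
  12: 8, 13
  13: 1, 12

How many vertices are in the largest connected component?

8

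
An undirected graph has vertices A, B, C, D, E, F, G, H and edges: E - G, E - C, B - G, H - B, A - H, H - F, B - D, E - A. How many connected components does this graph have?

1

Starting from A we can reach A, B, C, D, E, F, G, H. That is one component of size 8.
Total: 1 component.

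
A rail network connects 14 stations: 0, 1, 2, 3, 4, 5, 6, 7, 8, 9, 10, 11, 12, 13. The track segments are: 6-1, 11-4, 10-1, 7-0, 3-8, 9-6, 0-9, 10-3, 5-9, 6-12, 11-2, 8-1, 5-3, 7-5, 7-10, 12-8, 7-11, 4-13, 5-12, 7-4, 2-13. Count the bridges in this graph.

0

The edges on the cycle 7-0-9-5-7 are not bridges since each lies on that cycle.
Every edge lies on some cycle, so there are no bridges.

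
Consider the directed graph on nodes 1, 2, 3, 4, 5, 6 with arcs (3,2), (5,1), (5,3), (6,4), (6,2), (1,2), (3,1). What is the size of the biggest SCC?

{1} is an SCC by itself.
{2} is an SCC by itself.
{3} is an SCC by itself.
{4} is an SCC by itself.
{6} is an SCC by itself.
(and 1 more singleton SCC)
The largest has 1 vertex.

1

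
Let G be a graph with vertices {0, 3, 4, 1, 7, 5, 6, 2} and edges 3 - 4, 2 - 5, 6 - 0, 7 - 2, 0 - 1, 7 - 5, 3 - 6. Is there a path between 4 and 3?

From 4 we can reach 0, 1, 3, 4, 6, which includes 3.

Yes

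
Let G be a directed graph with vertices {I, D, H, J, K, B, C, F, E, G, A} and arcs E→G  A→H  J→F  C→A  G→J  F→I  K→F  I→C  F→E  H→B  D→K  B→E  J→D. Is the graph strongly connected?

Yes

From I we can reach every vertex (A, B, C, D, E, F, G, H, I, J, K), and every vertex can reach I (A, B, C, D, E, F, G, H, I, J, K). So the whole graph is one strongly connected component.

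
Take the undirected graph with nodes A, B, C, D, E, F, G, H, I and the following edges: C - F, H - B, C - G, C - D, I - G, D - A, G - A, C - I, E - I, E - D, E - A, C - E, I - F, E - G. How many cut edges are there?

The edges on the cycle C-E-A-G-I-C are not bridges since each lies on that cycle.
But removing B - H disconnects B from H — this is a bridge.

1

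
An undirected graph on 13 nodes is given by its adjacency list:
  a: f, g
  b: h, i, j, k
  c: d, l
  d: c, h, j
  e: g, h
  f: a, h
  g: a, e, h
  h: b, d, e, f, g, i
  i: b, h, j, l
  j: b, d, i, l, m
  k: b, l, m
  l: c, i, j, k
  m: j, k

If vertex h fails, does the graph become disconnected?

Yes

Deleting h raises the number of components from 1 to 2, so h is a cut vertex.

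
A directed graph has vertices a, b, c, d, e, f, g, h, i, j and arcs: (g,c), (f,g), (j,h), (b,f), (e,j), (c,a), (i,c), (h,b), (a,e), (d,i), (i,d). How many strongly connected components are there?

{a, b, c, e, f, g, h, j} are all mutually reachable — one SCC of size 8.
{d, i} are all mutually reachable — one SCC of size 2.
That gives 2 strongly connected components.

2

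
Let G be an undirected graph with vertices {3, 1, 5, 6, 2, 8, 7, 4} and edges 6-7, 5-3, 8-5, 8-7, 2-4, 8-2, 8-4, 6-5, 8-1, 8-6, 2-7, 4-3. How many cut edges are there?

The edges on the cycle 8-6-5-8 are not bridges since each lies on that cycle.
But removing 1-8 disconnects 1 from 8 — this is a bridge.

1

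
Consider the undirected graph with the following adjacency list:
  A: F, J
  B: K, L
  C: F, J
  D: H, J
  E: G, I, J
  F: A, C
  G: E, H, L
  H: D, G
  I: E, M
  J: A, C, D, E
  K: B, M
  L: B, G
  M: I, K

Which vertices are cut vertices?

J

Removing J increases the component count from 1 to 2, so J is a cut vertex.
By contrast removing I leaves 1 component; it is not a cut vertex. No other vertex is a cut vertex either.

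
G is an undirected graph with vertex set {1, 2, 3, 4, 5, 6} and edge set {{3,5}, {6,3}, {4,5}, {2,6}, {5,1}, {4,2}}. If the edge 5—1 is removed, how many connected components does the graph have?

2

Before removal there is 1 component.
5—1 is a bridge — removing it separates 5's side from 1's side.
After removal: 2 components.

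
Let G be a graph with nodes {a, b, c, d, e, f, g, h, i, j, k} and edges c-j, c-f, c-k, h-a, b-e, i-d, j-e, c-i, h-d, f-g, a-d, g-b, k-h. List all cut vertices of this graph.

Removing c increases the component count from 1 to 2, so c is a cut vertex.
By contrast removing a leaves 1 component; it is not a cut vertex. No other vertex is a cut vertex either.

c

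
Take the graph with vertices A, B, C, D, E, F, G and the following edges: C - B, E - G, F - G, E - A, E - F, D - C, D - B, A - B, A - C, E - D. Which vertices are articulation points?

Removing E increases the component count from 1 to 2, so E is a cut vertex.
By contrast removing C leaves 1 component; it is not a cut vertex. No other vertex is a cut vertex either.

E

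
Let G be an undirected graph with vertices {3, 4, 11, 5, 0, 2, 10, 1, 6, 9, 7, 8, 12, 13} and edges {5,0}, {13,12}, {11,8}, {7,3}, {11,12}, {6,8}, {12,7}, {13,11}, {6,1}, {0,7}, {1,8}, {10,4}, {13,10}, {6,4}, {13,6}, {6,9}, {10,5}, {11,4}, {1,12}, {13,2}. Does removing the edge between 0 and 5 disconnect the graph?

No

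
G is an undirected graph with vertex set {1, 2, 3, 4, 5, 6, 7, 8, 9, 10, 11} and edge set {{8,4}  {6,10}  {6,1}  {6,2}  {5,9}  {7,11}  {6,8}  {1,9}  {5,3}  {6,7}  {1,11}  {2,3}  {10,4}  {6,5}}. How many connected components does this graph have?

Starting from 1 we can reach 1, 2, 3, 4, 5, 6, 7, 8, 9, 10, 11. That is one component of size 11.
Total: 1 component.

1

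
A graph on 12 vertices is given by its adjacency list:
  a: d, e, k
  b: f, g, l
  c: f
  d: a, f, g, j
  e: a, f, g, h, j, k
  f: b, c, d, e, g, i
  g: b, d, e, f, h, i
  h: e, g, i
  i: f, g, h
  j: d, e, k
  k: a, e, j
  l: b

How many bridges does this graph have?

2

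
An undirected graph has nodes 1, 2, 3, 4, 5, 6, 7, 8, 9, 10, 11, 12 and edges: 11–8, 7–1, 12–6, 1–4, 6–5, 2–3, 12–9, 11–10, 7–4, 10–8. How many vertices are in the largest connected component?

Starting from 2 we can reach 2, 3. That is one component of size 2.
Starting from 8 we can reach 8, 10, 11. That is one component of size 3.
Starting from 1 we can reach 1, 4, 7. That is one component of size 3.
Starting from 5 we can reach 5, 6, 9, 12. That is one component of size 4.
The largest has 4 vertices.

4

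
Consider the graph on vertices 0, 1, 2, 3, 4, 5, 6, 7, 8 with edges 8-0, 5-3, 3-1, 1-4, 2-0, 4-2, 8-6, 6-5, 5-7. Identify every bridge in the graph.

5-7

The edges on the cycle 8-6-5-3-1-4-2-0-8 are not bridges since each lies on that cycle.
But removing 7-5 disconnects 7 from 5 — this is a bridge.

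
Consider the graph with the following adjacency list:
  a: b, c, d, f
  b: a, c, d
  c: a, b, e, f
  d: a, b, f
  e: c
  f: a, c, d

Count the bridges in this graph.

1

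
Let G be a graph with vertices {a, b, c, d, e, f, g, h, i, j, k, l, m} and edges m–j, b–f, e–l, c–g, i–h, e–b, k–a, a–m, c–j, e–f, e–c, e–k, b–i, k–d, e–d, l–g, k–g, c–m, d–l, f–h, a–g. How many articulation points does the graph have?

1

Removing e increases the component count from 1 to 2, so e is a cut vertex.
By contrast removing m leaves 1 component; it is not a cut vertex. No other vertex is a cut vertex either.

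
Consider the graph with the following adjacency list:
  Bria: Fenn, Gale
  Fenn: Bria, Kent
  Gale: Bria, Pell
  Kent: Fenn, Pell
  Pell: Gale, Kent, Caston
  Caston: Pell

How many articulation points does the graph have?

1

Removing Pell increases the component count from 1 to 2, so Pell is a cut vertex.
By contrast removing Caston leaves 1 component; it is not a cut vertex. No other vertex is a cut vertex either.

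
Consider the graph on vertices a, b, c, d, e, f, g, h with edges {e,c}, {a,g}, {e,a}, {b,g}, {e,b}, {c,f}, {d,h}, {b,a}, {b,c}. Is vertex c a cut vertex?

Yes

Deleting c raises the number of components from 2 to 3, so c is a cut vertex.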